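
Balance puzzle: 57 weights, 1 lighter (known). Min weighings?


Each weighing has 3 outcomes (left heavy / balance / right heavy), so k weighings distinguish at most 3^k cases; splitting into three near-equal groups achieves this.
Need 3^k ≥ 57: 3^3 = 27 < 57 ≤ 3^4 = 81
k = ⌈log₃(57)⌉ = 4

4


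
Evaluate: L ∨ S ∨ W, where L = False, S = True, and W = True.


L = False, S = True, W = True
Step 1: L ∨ S = False OR True = True
Step 2: True ∨ W = True OR True = True
OR is true when at least one operand is true.

True


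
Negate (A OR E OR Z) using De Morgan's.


De Morgan's law: ¬(P ∨ Q ∨ R) ≡ ¬P ∧ ¬Q ∧ ¬R
¬(A ∨ E ∨ Z) = ¬A ∧ ¬E ∧ ¬Z

¬A ∧ ¬E ∧ ¬Z


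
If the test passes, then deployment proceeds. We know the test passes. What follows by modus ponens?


Modus ponens: P → Q, P ⊢ Q
P: the test passes
Q: deployment proceeds
We have P → Q and P is true.
By modus ponens, Q must be true.

Deployment proceeds


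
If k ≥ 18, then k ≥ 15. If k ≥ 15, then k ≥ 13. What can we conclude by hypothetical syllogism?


Hypothetical syllogism: P → Q, Q → R ⊢ P → R
Premise 1: k ≥ 18 → k ≥ 15
Premise 2: k ≥ 15 → k ≥ 13
Chain the implications: the middle term (k ≥ 15) links the two.
Conclusion: If k ≥ 18, then k ≥ 13.

If k ≥ 18, then k ≥ 13.


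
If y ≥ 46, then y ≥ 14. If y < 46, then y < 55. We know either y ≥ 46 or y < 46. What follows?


Constructive dilemma: (P → Q) ∧ (R → S), P ∨ R ⊢ Q ∨ S
Premise 1: y ≥ 46 → y ≥ 14
Premise 2: y < 46 → y < 55
Premise 3: y ≥ 46 ∨ y < 46
Case 1: Assuming y ≥ 46, then by Premise 1, y ≥ 14.
Case 2: Assuming y < 46, then by Premise 2, y < 55.
Since one of y ≥ 46 or y < 46 must hold, we get y ≥ 14 or y < 55.

y ≥ 14 or y < 55.


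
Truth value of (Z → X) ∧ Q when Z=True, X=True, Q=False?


Z = True, X = True, Q = False
Expression: (Z → X) ∧ Q
Step 1: Z → X = True → True (false only if Z=True, X=False) = True
Step 2: (True) ∧ Q = True AND False = False

False


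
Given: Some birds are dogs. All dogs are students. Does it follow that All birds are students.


Premise 1: Some birds are dogs.
Premise 2: All dogs are students.
Conclusion: All birds are students.
Fallacy: illicit minor. The minor term (birds) is distributed in the conclusion ('All birds ...') but undistributed in its premise ('Some birds are dogs' doesn't cover all birds).
Only 'Some birds are students' follows, not 'All'.

Invalid


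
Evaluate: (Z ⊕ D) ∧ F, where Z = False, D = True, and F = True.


Z = False, D = True, F = True
Step 1: Z ⊕ D = False XOR True = True
Step 2: True ∧ F = True AND True = True
XOR true when exactly one of Z,D is true; then AND with F.

True


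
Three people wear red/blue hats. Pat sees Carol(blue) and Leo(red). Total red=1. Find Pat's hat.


Total red = 1, seen red = 1
Own red = 1 - 1 = 0
Pat's hat is blue.

blue


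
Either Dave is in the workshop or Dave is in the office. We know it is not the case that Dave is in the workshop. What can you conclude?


Disjunctive syllogism: P ∨ Q, ¬P ⊢ Q
Disjunction: Dave is in the workshop ∨ Dave is in the office
We know it is not the case that Dave is in the workshop.
By disjunctive syllogism, the other disjunct must be true.

Dave is in the office


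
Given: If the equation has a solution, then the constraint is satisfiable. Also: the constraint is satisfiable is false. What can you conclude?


Modus tollens: P → Q, ¬Q ⊢ ¬P
P: the equation has a solution
Q: the constraint is satisfiable
We have P → Q and Q is false.
By modus tollens, P must be false.

It is not the case that the equation has a solution


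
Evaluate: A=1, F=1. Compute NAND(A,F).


A AND F = 1
NOT(1) = 0

0


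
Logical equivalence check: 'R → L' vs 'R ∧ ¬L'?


Expression 1: R → L
Expression 2: R ∧ ¬L
Truth table (R L | Expr1 Expr2):
  T T |   T     F   ← differ
  T F |   F     T   ← differ
  F T |   T     F   ← differ
  F F |   T     F   ← differ
Counterexample: R=T, L=T gives Expr1 = T but Expr2 = F, so the expressions are NOT logically equivalent.

No


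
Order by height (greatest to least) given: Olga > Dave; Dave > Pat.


Constraints: Olga > Dave; Dave > Pat
Method: at each step, the next-highest is the one remaining person who never appears on the smaller side of a constraint between remaining people.
  Step 1: remaining {Pat, Olga, Dave}; on the smaller side: {Pat, Dave} → Olga is next (Olga > Dave).
  Step 2: remaining {Pat, Dave}; on the smaller side: {Pat} → Dave is next (Dave > Pat).
  Step 3: only Pat remains → lowest.
Final ranking (highest to lowest):

Olga > Dave > Pat


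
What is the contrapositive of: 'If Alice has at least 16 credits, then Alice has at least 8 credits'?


Original: If Alice has at least 16 credits, then Alice has at least 8 credits
Contrapositive: If ¬Q, then ¬P
Negate Q: not (Alice has at least 8 credits)
Negate P: not (Alice has at least 16 credits)

If not (Alice has at least 8 credits), then not (Alice has at least 16 credits).


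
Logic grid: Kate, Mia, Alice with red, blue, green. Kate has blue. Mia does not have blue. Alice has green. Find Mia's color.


From clues:
  Alice → green
  Kate → blue
By elimination, Mia gets the remaining.

red


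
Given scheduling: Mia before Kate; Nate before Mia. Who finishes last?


Constraints: Mia before Kate; Nate before Mia
The last task can have nothing scheduled after it, so it must never appear on the left of a 'before'.
Tasks appearing before some other task: Mia, Nate.
The only task not in that list is Kate → it is last.

Kate


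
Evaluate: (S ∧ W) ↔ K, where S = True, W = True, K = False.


S = True, W = True, K = False
Step 1: S ∧ W = True AND True = True
Step 2: (True) ↔ K: true when both sides have same truth value.
Result: True ↔ False = False

False


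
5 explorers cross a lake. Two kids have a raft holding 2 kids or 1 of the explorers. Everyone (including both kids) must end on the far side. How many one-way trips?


Per crossing of one of the explorers: kids→, one←, one of the explorers→, one← = 4 trips
5 × 4 = 20, + 1 final kids→ = 21
Minimum trips = 21

21


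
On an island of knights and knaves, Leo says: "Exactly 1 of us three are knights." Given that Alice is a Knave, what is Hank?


Leo claims exactly 1 knights among Leo, Alice, Hank.
Given: Alice is a Knave.

Case 1: Leo is a Knight (tells truth)
  Then exactly 1 of the three are knights.
  Counting Leo, Alice: 1 knight(s) so far. Need 0 more → Hank = Knave.
Case 2: Leo is a Knave (lies)
  Then the count is NOT 1.
  If Hank = Knight, count = 1 = 1 → claim would be true, contradicts lie.
  If Hank = Knave, count = 0 ≠ 1 → lie confirmed ✓

Hank is a Knave.

Knave


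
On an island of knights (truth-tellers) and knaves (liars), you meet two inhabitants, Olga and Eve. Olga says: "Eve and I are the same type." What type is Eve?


Olga says: "Eve and I are the same type."
Case 1: Olga is a Knight (truth-teller)
  Statement is true → they ARE the same → Eve is also a Knight
Case 2: Olga is a Knave (liar)
  Statement is false → they are NOT the same → Eve is a Knight
In both cases, Eve is a Knight.

Knight


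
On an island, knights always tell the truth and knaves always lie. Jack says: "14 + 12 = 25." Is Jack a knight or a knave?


Statement: "14 + 12 = 25."
Actual: 14 + 12 = 26
Claimed: 25
Statement is FALSE → Jack lies → Knave

Knave


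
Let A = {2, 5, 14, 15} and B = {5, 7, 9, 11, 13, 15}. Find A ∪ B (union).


A = {2, 5, 14, 15}
B = {5, 7, 9, 11, 13, 15}
Operation: union
All elements combined: 2, 5, 7, 9, 11, 13, 14, 15

{2, 5, 7, 9, 11, 13, 14, 15}


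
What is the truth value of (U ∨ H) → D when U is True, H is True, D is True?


U = True, H = True, D = True
Step 1: U ∨ H = True OR True = True
Step 2: (True) → D: false only when antecedent=True and D=False.
Result: True

True


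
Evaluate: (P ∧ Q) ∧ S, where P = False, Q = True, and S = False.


P = False, Q = True, S = False
Step 1: P ∧ Q = False AND True = False
Step 2: False ∧ S = False AND False = False
AND is true only when ALL operands are true.

False


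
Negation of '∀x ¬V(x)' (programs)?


Original: ∀x ¬V(x)
Rule: ¬∀→∃, ¬∃→∀, negate predicate.
Negation: ∃x V(x)

∃x V(x)


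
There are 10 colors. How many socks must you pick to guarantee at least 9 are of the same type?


Pigeonhole: to guarantee k in one of n categories, need (k-1)×n + 1.
k = 9, n = 10
Minimum = (9-1) × 10 + 1 = 8 × 10 + 1

81


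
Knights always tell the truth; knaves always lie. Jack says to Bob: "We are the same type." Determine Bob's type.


Jack says: "We are the same type."
Case 1: Jack is a Knight (truth-teller)
  Statement is true → they ARE the same → Bob is also a Knight
Case 2: Jack is a Knave (liar)
  Statement is false → they are NOT the same → Bob is a Knight
In both cases, Bob is a Knight.

Knight


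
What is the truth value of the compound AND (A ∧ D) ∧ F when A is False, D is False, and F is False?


A = False, D = False, F = False
Step 1: A ∧ D = False AND False = False
Step 2: False ∧ F = False AND False = False
AND is true only when ALL operands are true.

False


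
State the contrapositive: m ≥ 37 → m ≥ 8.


Original: If m ≥ 37, then m ≥ 8
Contrapositive: If ¬Q, then ¬P
Negate Q: not (m ≥ 8)
Negate P: not (m ≥ 37)

If not (m ≥ 8), then not (m ≥ 37).


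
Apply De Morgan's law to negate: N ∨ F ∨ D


De Morgan's law: ¬(P ∨ Q ∨ R) ≡ ¬P ∧ ¬Q ∧ ¬R
¬(N ∨ F ∨ D) = ¬N ∧ ¬F ∧ ¬D

¬N ∧ ¬F ∧ ¬D


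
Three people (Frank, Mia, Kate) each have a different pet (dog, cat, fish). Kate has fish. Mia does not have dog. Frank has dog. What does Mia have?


From clues:
  Kate → fish
  Frank → dog
By elimination, Mia gets the remaining.

cat


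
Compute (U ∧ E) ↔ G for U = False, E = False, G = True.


U = False, E = False, G = True
Step 1: U ∧ E = False AND False = False
Step 2: (False) ↔ G: true when both sides have same truth value.
Result: False ↔ True = False

False


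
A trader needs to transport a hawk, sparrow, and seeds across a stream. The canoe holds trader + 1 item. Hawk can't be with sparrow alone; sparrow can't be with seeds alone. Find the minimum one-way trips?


1. trader+sparrow → 2. trader ← 3. trader+hawk → 4. trader+sparrow ← 5. trader+seeds → 6. trader ← 7. trader+sparrow →
Minimum trips = 7

7


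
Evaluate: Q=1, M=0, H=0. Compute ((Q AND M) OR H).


Q AND M = 1&0 = 0
0 OR 0 = 0

0


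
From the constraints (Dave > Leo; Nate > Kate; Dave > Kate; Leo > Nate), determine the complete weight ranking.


Constraints: Dave > Leo; Nate > Kate; Dave > Kate; Leo > Nate
Method: at each step, the next-highest is the one remaining person who never appears on the smaller side of a constraint between remaining people.
  Step 1: remaining {Nate, Dave, Kate, Leo}; on the smaller side: {Nate, Kate, Leo} → Dave is next (Dave > Leo; Dave > Kate).
  Step 2: remaining {Nate, Kate, Leo}; on the smaller side: {Nate, Kate} → Leo is next (Leo > Nate).
  Step 3: remaining {Nate, Kate}; on the smaller side: {Kate} → Nate is next (Nate > Kate).
  Step 4: only Kate remains → lowest.
Final ranking (highest to lowest):

Dave > Leo > Nate > Kate


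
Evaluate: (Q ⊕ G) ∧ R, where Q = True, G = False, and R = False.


Q = True, G = False, R = False
Step 1: Q ⊕ G = True XOR False = True
Step 2: True ∧ R = True AND False = False
XOR true when exactly one of Q,G is true; then AND with R.

False


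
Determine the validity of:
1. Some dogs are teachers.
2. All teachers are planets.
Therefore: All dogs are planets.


Premise 1: Some dogs are teachers.
Premise 2: All teachers are planets.
Conclusion: All dogs are planets.
Fallacy: illicit minor. The minor term (dogs) is distributed in the conclusion ('All dogs ...') but undistributed in its premise ('Some dogs are teachers' doesn't cover all dogs).
Only 'Some dogs are planets' follows, not 'All'.

Invalid


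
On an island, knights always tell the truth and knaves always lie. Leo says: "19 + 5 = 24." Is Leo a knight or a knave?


Statement: "19 + 5 = 24."
Actual: 19 + 5 = 24
Claimed: 24
Statement is TRUE → Leo tells the truth → Knight

Knight


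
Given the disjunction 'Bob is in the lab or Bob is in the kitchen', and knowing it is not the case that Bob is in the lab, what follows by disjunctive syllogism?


Disjunctive syllogism: P ∨ Q, ¬P ⊢ Q
Disjunction: Bob is in the lab ∨ Bob is in the kitchen
We know it is not the case that Bob is in the lab.
By disjunctive syllogism, the other disjunct must be true.

Bob is in the kitchen


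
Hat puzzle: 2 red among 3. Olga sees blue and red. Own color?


Total red = 2, seen red = 1
Own red = 2 - 1 = 1
Olga's hat is red.

red


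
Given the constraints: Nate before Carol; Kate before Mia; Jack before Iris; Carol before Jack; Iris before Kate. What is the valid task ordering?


Constraints: Nate before Carol; Kate before Mia; Jack before Iris; Carol before Jack; Iris before Kate
Method: repeatedly schedule the remaining task that has no remaining task required before it.
  Step 1: remaining {Iris, Jack, Kate, Carol, Mia, Nate}; every task except Nate still has a predecessor pending → schedule Nate.
  Step 2: remaining {Iris, Jack, Kate, Carol, Mia}; every task except Carol still has a predecessor pending → schedule Carol.
  Step 3: remaining {Iris, Jack, Kate, Mia}; every task except Jack still has a predecessor pending → schedule Jack.
  Step 4: remaining {Iris, Kate, Mia}; every task except Iris still has a predecessor pending → schedule Iris.
  Step 5: remaining {Kate, Mia}; every task except Kate still has a predecessor pending → schedule Kate.
  Step 6: only Mia remains → schedule Mia.
Resulting order:

Nate → Carol → Jack → Iris → Kate → Mia


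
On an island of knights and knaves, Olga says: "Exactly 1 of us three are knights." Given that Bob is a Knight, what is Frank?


Olga claims exactly 1 knights among Olga, Bob, Frank.
Given: Bob is a Knight.

Case 1: Olga is a Knight (tells truth)
  Then exactly 1 of the three are knights.
  Counting Olga, Bob: 2 knight(s) so far. Need -1 more → impossible.
Case 2: Olga is a Knave (lies)
  Then the count is NOT 1.
  If Frank = Knave, count = 1 = 1 → claim would be true, contradicts lie.
  If Frank = Knight, count = 2 ≠ 1 → lie confirmed ✓

Frank is a Knight.

Knight


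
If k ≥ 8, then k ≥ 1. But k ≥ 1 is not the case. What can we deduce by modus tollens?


Modus tollens: P → Q, ¬Q ⊢ ¬P
P: k ≥ 8
Q: k ≥ 1
We have P → Q and Q is false.
By modus tollens, P must be false.

It is not the case that k ≥ 8


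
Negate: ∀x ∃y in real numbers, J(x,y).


Original: ∀x ∃y J(x,y)
Rule: ¬∀→∃, ¬∃→∀, negate predicate.
Negation: ∃x ∀y ¬J(x,y)

∃x ∀y ¬J(x,y)


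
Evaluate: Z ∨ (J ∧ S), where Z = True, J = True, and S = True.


Z = True, J = True, S = True
Step 1: J ∧ S = True AND True = True
Step 2: Z ∨ True = True OR True = True
AND evaluated first (higher precedence); then OR applied.

True


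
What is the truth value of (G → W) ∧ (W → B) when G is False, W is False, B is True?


G = False, W = False, B = True
Step 1: G → W is false only when G=True and W=False. Result: True
Step 2: W → B is false only when W=True and B=False. Result: True
Step 3: True ∧ True = True

True


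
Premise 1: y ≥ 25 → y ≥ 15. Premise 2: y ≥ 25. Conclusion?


Modus ponens: P → Q, P ⊢ Q
P: y ≥ 25
Q: y ≥ 15
We have P → Q and P is true.
By modus ponens, Q must be true.

y ≥ 15


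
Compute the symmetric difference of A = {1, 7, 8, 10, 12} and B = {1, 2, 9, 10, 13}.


A = {1, 7, 8, 10, 12}
B = {1, 2, 9, 10, 13}
Operation: symmetric difference
In A only: [7, 8, 12], in B only: [2, 9, 13]

{2, 7, 8, 9, 12, 13}


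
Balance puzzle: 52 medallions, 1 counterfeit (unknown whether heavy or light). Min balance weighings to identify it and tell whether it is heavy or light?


Let n = 52. 104 possibilities (n medallions × lighter/heavier); each weighing has 3 outcomes.
Bound for k weighings: say the first weighing puts j medallions on each pan. If it tips, the 2j weighed medallions remain suspects (each with a known direction) and k-1 weighings give 3^(k-1) outcomes; 3^(k-1) is odd, so 2j ≤ 3^(k-1) - 1. If it balances, the n - 2j unweighed medallions remain with direction unknown: 2(n - 2j) ≤ 3^(k-1) - 1 by the same parity argument. Adding, n ≤ (3^(k-1) - 1) + (3^(k-1) - 1)/2 = (3^k - 3)/2, and the classical three-group strategy achieves this (3 medallions in 2 weighings, 12 in 3, 39 in 4, 120 in 5).
So we need the smallest k with (3^k - 3)/2 ≥ 52.
k = 4: (3^4 - 3)/2 = 39 < 52 ✗
k = 5: (3^5 - 3)/2 = 120 ≥ 52 ✓

5


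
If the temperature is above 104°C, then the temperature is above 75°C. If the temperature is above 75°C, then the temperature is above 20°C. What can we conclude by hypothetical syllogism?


Hypothetical syllogism: P → Q, Q → R ⊢ P → R
Premise 1: the temperature is above 104°C → the temperature is above 75°C
Premise 2: the temperature is above 75°C → the temperature is above 20°C
Chain the implications: the middle term (the temperature is above 75°C) links the two.
Conclusion: If the temperature is above 104°C, then the temperature is above 20°C.

If the temperature is above 104°C, then the temperature is above 20°C.


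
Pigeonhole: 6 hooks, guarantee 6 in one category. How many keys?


Pigeonhole: to guarantee k in one of n categories, need (k-1)×n + 1.
k = 6, n = 6
Minimum = (6-1) × 6 + 1 = 5 × 6 + 1

31


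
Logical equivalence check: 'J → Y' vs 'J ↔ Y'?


Expression 1: J → Y
Expression 2: J ↔ Y
Truth table (J Y | Expr1 Expr2):
  T T |   T     T
  T F |   F     F
  F T |   T     F   ← differ
  F F |   T     T
Counterexample: J=F, Y=T gives Expr1 = T but Expr2 = F, so the expressions are NOT logically equivalent.

No


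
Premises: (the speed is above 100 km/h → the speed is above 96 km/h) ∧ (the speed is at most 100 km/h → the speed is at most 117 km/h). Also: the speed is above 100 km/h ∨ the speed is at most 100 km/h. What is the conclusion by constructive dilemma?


Constructive dilemma: (P → Q) ∧ (R → S), P ∨ R ⊢ Q ∨ S
Premise 1: the speed is above 100 km/h → the speed is above 96 km/h
Premise 2: the speed is at most 100 km/h → the speed is at most 117 km/h
Premise 3: the speed is above 100 km/h ∨ the speed is at most 100 km/h
Case 1: Assuming the speed is above 100 km/h, then by Premise 1, the speed is above 96 km/h.
Case 2: Assuming the speed is at most 100 km/h, then by Premise 2, the speed is at most 117 km/h.
Since one of the speed is above 100 km/h or the speed is at most 100 km/h must hold, we get the speed is above 96 km/h or the speed is at most 117 km/h.

The speed is above 96 km/h or the speed is at most 117 km/h.


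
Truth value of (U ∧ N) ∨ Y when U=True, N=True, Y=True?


U = True, N = True, Y = True
Expression: (U ∧ N) ∨ Y
Step 1: U ∧ N = True AND True = True
Step 2: (True) ∨ Y = True OR True = True

True


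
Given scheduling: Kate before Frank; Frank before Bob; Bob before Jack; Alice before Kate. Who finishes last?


Constraints: Kate before Frank; Frank before Bob; Bob before Jack; Alice before Kate
The last task can have nothing scheduled after it, so it must never appear on the left of a 'before'.
Tasks appearing before some other task: Kate, Frank, Bob, Alice.
The only task not in that list is Jack → it is last.

Jack


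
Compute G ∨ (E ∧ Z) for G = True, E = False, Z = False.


G = True, E = False, Z = False
Step 1: E ∧ Z = False AND False = False
Step 2: G ∨ False = True OR False = True
AND evaluated first (higher precedence); then OR applied.

True


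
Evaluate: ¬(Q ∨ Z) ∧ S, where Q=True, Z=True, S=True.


Q = True, Z = True, S = True
Expression: ¬(Q ∨ Z) ∧ S
Step 1: Q ∨ Z = True OR True = True
Step 2: ¬(Q ∨ Z) = NOT True = False
Step 3: (False) ∧ S = False AND True = False

False


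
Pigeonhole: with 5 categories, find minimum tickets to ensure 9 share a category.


Pigeonhole: to guarantee k in one of n categories, need (k-1)×n + 1.
k = 9, n = 5
Minimum = (9-1) × 5 + 1 = 8 × 5 + 1

41


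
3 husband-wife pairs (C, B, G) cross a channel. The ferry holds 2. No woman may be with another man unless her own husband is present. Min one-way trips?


Label couples C, B, G (H = husband, W = wife).
Counting alone: 6 people, the ferry carries 2 and someone must bring it back, so each round trip nets at most +1 on the far side until the last crossing → at least 9 trips. The jealousy constraint makes 9 impossible; the shortest valid schedule has 11:
1. WC+WB →  (far: WC,WB; near: HC,HB,HG,WG)
2. WC ←       (far: WB; near: HC,HB,HG,WC,WG)
3. WC+WG →  (far: WC,WB,WG; near: HC,HB,HG)
4. WC ←       (far: WB,WG; near: HC,HB,HG,WC)
5. HB+HG →  (far: HB,WB,HG,WG; near: HC,WC)
6. HB+WB ←  (far: HG,WG; near: HC,WC,HB,WB)
7. HC+HB →  (far: HC,HB,HG,WG; near: WC,WB)
8. WG ←       (far: HC,HB,HG; near: WC,WB,WG)
9. WC+WB →  (far: HC,WC,HB,WB,HG; near: WG)
10. HG ←      (far: HC,WC,HB,WB; near: HG,WG)
11. HG+WG → (far: all six; near: empty)
In every state each wife is either with her husband or with no other man.
Minimum trips = 11

11


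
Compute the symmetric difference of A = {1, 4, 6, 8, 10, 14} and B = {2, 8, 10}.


A = {1, 4, 6, 8, 10, 14}
B = {2, 8, 10}
Operation: symmetric difference
In A only: [1, 4, 6, 14], in B only: [2]

{1, 2, 4, 6, 14}


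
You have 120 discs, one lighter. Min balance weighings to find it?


Each weighing has 3 outcomes (left heavy / balance / right heavy), so k weighings distinguish at most 3^k cases; splitting into three near-equal groups achieves this.
Need 3^k ≥ 120: 3^4 = 81 < 120 ≤ 3^5 = 243
k = ⌈log₃(120)⌉ = 5

5


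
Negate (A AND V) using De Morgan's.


De Morgan's law: ¬(P ∧ Q) ≡ ¬P ∨ ¬Q
¬(A ∧ V) = ¬A ∨ ¬V

¬A ∨ ¬V


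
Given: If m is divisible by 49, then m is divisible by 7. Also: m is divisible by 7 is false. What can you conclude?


Modus tollens: P → Q, ¬Q ⊢ ¬P
P: m is divisible by 49
Q: m is divisible by 7
We have P → Q and Q is false.
By modus tollens, P must be false.

It is not the case that m is divisible by 49


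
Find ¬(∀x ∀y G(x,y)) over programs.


Original: ∀x ∀y G(x,y)
Rule: ¬∀→∃, ¬∃→∀, negate predicate.
Negation: ∃x ∃y ¬G(x,y)

∃x ∃y ¬G(x,y)


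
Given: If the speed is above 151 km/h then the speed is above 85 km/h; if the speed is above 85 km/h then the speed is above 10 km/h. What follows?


Hypothetical syllogism: P → Q, Q → R ⊢ P → R
Premise 1: the speed is above 151 km/h → the speed is above 85 km/h
Premise 2: the speed is above 85 km/h → the speed is above 10 km/h
Chain the implications: the middle term (the speed is above 85 km/h) links the two.
Conclusion: If the speed is above 151 km/h, then the speed is above 10 km/h.

If the speed is above 151 km/h, then the speed is above 10 km/h.


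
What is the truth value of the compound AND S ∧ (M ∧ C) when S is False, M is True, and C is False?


S = False, M = True, C = False
Step 1: M ∧ C = True AND False = False
Step 2: S ∧ False = False AND False = False
AND is true only when ALL operands are true.

False


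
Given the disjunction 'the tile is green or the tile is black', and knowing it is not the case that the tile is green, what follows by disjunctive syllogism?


Disjunctive syllogism: P ∨ Q, ¬P ⊢ Q
Disjunction: the tile is green ∨ the tile is black
We know it is not the case that the tile is green.
By disjunctive syllogism, the other disjunct must be true.

The tile is black


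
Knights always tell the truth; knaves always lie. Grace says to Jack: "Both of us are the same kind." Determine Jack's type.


Grace says: "Both of us are the same kind."
Case 1: Grace is a Knight (truth-teller)
  Statement is true → they ARE the same → Jack is also a Knight
Case 2: Grace is a Knave (liar)
  Statement is false → they are NOT the same → Jack is a Knight
In both cases, Jack is a Knight.

Knight


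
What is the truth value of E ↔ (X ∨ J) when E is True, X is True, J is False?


E = True, X = True, J = False
Step 1: X ∨ J = True OR False = True
Step 2: E ↔ (True): true when both sides have same truth value.
Result: True ↔ True = True

True


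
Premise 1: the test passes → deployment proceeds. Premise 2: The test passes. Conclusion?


Modus ponens: P → Q, P ⊢ Q
P: the test passes
Q: deployment proceeds
We have P → Q and P is true.
By modus ponens, Q must be true.

Deployment proceeds


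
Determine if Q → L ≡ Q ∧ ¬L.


Expression 1: Q → L
Expression 2: Q ∧ ¬L
Truth table (Q L | Expr1 Expr2):
  T T |   T     F   ← differ
  T F |   F     T   ← differ
  F T |   T     F   ← differ
  F F |   T     F   ← differ
Counterexample: Q=T, L=T gives Expr1 = T but Expr2 = F, so the expressions are NOT logically equivalent.

No


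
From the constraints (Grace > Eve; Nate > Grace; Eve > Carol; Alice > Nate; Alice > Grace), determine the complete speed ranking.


Constraints: Grace > Eve; Nate > Grace; Eve > Carol; Alice > Nate; Alice > Grace
Method: at each step, the next-highest is the one remaining person who never appears on the smaller side of a constraint between remaining people.
  Step 1: remaining {Grace, Eve, Carol, Alice, Nate}; on the smaller side: {Grace, Eve, Carol, Nate} → Alice is next (Alice > Nate; Alice > Grace).
  Step 2: remaining {Grace, Eve, Carol, Nate}; on the smaller side: {Grace, Eve, Carol} → Nate is next (Nate > Grace).
  Step 3: remaining {Grace, Eve, Carol}; on the smaller side: {Eve, Carol} → Grace is next (Grace > Eve).
  Step 4: remaining {Eve, Carol}; on the smaller side: {Carol} → Eve is next (Eve > Carol).
  Step 5: only Carol remains → lowest.
Final ranking (highest to lowest):

Alice > Nate > Grace > Eve > Carol


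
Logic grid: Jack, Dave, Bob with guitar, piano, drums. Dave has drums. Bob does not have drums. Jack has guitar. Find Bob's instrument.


From clues:
  Jack → guitar
  Dave → drums
By elimination, Bob gets the remaining.

piano


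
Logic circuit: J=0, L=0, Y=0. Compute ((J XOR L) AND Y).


J XOR L = 0^0 = 0
0 AND 0 = 0

0


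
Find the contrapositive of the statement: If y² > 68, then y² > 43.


Original: If y² > 68, then y² > 43
Contrapositive: If ¬Q, then ¬P
Negate Q: not (y² > 43)
Negate P: not (y² > 68)

If not (y² > 43), then not (y² > 68).


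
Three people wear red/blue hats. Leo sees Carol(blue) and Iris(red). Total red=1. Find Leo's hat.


Total red = 1, seen red = 1
Own red = 1 - 1 = 0
Leo's hat is blue.

blue


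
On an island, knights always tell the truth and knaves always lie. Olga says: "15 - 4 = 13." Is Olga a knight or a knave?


Statement: "15 - 4 = 13."
Actual: 15 - 4 = 11
Claimed: 13
Statement is FALSE → Olga lies → Knave

Knave


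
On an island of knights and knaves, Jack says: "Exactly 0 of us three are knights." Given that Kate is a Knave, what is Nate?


Jack claims exactly 0 knights among Jack, Kate, Nate.
Given: Kate is a Knave.

Case 1: Jack is a Knight (tells truth)
  Then exactly 0 of the three are knights.
  Counting Jack, Kate: 1 knight(s) so far. Need -1 more → impossible.
Case 2: Jack is a Knave (lies)
  Then the count is NOT 0.
  If Nate = Knave, count = 0 = 0 → claim would be true, contradicts lie.
  If Nate = Knight, count = 1 ≠ 0 → lie confirmed ✓

Nate is a Knight.

Knight


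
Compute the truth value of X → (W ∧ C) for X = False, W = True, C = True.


X = False, W = True, C = True
Step 1: W ∧ C = True AND True = True
Step 2: X → (True): false only when X=True and consequent=False.
Result: True

True


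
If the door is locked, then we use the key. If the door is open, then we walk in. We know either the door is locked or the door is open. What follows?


Constructive dilemma: (P → Q) ∧ (R → S), P ∨ R ⊢ Q ∨ S
Premise 1: the door is locked → we use the key
Premise 2: the door is open → we walk in
Premise 3: the door is locked ∨ the door is open
Case 1: Assuming the door is locked, then by Premise 1, we use the key.
Case 2: Assuming the door is open, then by Premise 2, we walk in.
Since one of the door is locked or the door is open must hold, we get we use the key or we walk in.

We use the key or we walk in.


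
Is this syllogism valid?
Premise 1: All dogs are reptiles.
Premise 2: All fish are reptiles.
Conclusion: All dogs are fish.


Premise 1: All dogs are reptiles.
Premise 2: All fish are reptiles.
Conclusion: All dogs are fish.
Fallacy: undistributed middle. reptiles is predicate in both.
Counterexample: dogs and fish could be disjoint subsets of reptiles.

Invalid


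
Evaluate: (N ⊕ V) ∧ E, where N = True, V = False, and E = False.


N = True, V = False, E = False
Step 1: N ⊕ V = True XOR False = True
Step 2: True ∧ E = True AND False = False
XOR true when exactly one of N,V is true; then AND with E.

False


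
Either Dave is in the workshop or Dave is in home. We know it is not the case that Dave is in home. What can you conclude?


Disjunctive syllogism: P ∨ Q, ¬P ⊢ Q
Disjunction: Dave is in the workshop ∨ Dave is in home
We know it is not the case that Dave is in home.
By disjunctive syllogism, the other disjunct must be true.

Dave is in the workshop


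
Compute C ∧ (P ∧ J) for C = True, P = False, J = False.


C = True, P = False, J = False
Step 1: P ∧ J = False AND False = False
Step 2: C ∧ False = True AND False = False
AND is true only when ALL operands are true.

False


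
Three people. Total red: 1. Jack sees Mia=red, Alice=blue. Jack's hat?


Total red = 1, seen red = 1
Own red = 1 - 1 = 0
Jack's hat is blue.

blue


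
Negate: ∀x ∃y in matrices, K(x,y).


Original: ∀x ∃y K(x,y)
Rule: ¬∀→∃, ¬∃→∀, negate predicate.
Negation: ∃x ∀y ¬K(x,y)

∃x ∀y ¬K(x,y)


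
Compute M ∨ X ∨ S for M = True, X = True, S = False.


M = True, X = True, S = False
Step 1: M ∨ X = True OR True = True
Step 2: True ∨ S = True OR False = True
OR is true when at least one operand is true.

True


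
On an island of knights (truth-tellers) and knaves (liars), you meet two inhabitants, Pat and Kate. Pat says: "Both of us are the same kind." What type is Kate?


Pat says: "Both of us are the same kind."
Case 1: Pat is a Knight (truth-teller)
  Statement is true → they ARE the same → Kate is also a Knight
Case 2: Pat is a Knave (liar)
  Statement is false → they are NOT the same → Kate is a Knight
In both cases, Kate is a Knight.

Knight


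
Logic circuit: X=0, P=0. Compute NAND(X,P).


X AND P = 0
NOT(0) = 1

1


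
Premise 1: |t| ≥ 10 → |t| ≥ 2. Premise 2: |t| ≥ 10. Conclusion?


Modus ponens: P → Q, P ⊢ Q
P: |t| ≥ 10
Q: |t| ≥ 2
We have P → Q and P is true.
By modus ponens, Q must be true.

|t| ≥ 2


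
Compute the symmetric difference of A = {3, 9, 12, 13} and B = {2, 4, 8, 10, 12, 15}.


A = {3, 9, 12, 13}
B = {2, 4, 8, 10, 12, 15}
Operation: symmetric difference
In A only: [3, 9, 13], in B only: [2, 4, 8, 10, 15]

{2, 3, 4, 8, 9, 10, 13, 15}


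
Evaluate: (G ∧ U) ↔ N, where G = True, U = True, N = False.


G = True, U = True, N = False
Step 1: G ∧ U = True AND True = True
Step 2: (True) ↔ N: true when both sides have same truth value.
Result: True ↔ False = False

False


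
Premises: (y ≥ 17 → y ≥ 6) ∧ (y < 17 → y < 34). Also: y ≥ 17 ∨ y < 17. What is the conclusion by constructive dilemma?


Constructive dilemma: (P → Q) ∧ (R → S), P ∨ R ⊢ Q ∨ S
Premise 1: y ≥ 17 → y ≥ 6
Premise 2: y < 17 → y < 34
Premise 3: y ≥ 17 ∨ y < 17
Case 1: Assuming y ≥ 17, then by Premise 1, y ≥ 6.
Case 2: Assuming y < 17, then by Premise 2, y < 34.
Since one of y ≥ 17 or y < 17 must hold, we get y ≥ 6 or y < 34.

y ≥ 6 or y < 34.


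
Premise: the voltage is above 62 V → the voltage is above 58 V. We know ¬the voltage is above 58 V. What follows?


Modus tollens: P → Q, ¬Q ⊢ ¬P
P: the voltage is above 62 V
Q: the voltage is above 58 V
We have P → Q and Q is false.
By modus tollens, P must be false.

It is not the case that the voltage is above 62 V


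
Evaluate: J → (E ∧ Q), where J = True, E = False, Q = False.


J = True, E = False, Q = False
Step 1: E ∧ Q = False AND False = False
Step 2: J → (False): false only when J=True and consequent=False.
Result: False

False


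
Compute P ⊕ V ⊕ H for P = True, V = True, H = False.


P = True, V = True, H = False
Step 1: P ⊕ V = True XOR True = False
Step 2: False ⊕ H = False XOR False = False
XOR is true when an odd number of operands are true.

False


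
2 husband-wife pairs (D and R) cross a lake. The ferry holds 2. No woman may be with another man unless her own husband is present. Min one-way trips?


Label couples D and R.
1. WD+WR → (far: WD,WR; near: HD,HR)
2. WD ←   (far: WR; near: HD,HR,WD)
3. HD+HR → (far: HD,HR,WR; near: WD)
4. HD ←   (far: HR,WR; near: HD,WD)  — HD returns, since WD is alone on near bank
5. HD+WD → (far: all four; near: empty)
Every state respects the constraint.
Minimum trips = 5

5


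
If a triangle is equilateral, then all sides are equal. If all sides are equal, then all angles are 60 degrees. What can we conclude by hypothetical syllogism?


Hypothetical syllogism: P → Q, Q → R ⊢ P → R
Premise 1: a triangle is equilateral → all sides are equal
Premise 2: all sides are equal → all angles are 60 degrees
Chain the implications: the middle term (all sides are equal) links the two.
Conclusion: If a triangle is equilateral, then all angles are 60 degrees.

If a triangle is equilateral, then all angles are 60 degrees.


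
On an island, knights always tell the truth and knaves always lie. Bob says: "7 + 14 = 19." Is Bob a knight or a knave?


Statement: "7 + 14 = 19."
Actual: 7 + 14 = 21
Claimed: 19
Statement is FALSE → Bob lies → Knave

Knave


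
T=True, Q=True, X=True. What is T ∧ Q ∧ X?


T = True, Q = True, X = True
Expression: T ∧ Q ∧ X
Step 1: T ∧ Q = True AND True = True
Step 2: (True) ∧ X = True AND True = True

True


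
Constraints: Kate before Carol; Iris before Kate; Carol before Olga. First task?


Constraints: Kate before Carol; Iris before Kate; Carol before Olga
The first task can have nothing scheduled before it, so it must never appear on the right of a 'before'.
Tasks appearing after some 'before': Carol, Kate, Olga.
The only task not in that list is Iris → it is first.

Iris


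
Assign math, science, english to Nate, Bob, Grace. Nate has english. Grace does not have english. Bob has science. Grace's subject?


From clues:
  Bob → science
  Nate → english
By elimination, Grace gets the remaining.

math


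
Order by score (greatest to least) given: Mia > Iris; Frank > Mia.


Constraints: Mia > Iris; Frank > Mia
Method: at each step, the next-highest is the one remaining person who never appears on the smaller side of a constraint between remaining people.
  Step 1: remaining {Frank, Mia, Iris}; on the smaller side: {Mia, Iris} → Frank is next (Frank > Mia).
  Step 2: remaining {Mia, Iris}; on the smaller side: {Iris} → Mia is next (Mia > Iris).
  Step 3: only Iris remains → lowest.
Final ranking (highest to lowest):

Frank > Mia > Iris


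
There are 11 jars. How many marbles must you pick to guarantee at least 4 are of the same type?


Pigeonhole: to guarantee k in one of n categories, need (k-1)×n + 1.
k = 4, n = 11
Minimum = (4-1) × 11 + 1 = 3 × 11 + 1

34


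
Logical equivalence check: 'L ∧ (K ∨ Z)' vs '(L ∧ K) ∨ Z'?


Expression 1: L ∧ (K ∨ Z)
Expression 2: (L ∧ K) ∨ Z
Truth table (L K Z | Expr1 Expr2):
  T T T |   T     T
  T T F |   T     T
  T F T |   T     T
  T F F |   F     F
  F T T |   F     T   ← differ
  F T F |   F     F
  F F T |   F     T   ← differ
  F F F |   F     F
Counterexample: L=F, K=T, Z=T gives Expr1 = F but Expr2 = T, so the expressions are NOT logically equivalent.

No


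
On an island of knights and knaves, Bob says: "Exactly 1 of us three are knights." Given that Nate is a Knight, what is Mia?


Bob claims exactly 1 knights among Bob, Nate, Mia.
Given: Nate is a Knight.

Case 1: Bob is a Knight (tells truth)
  Then exactly 1 of the three are knights.
  Counting Bob, Nate: 2 knight(s) so far. Need -1 more → impossible.
Case 2: Bob is a Knave (lies)
  Then the count is NOT 1.
  If Mia = Knave, count = 1 = 1 → claim would be true, contradicts lie.
  If Mia = Knight, count = 2 ≠ 1 → lie confirmed ✓

Mia is a Knight.

Knight


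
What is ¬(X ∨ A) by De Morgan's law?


De Morgan's law: ¬(P ∨ Q) ≡ ¬P ∧ ¬Q
¬(X ∨ A) = ¬X ∧ ¬A

¬X ∧ ¬A


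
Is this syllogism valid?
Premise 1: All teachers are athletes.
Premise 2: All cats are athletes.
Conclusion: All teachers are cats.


Premise 1: All teachers are athletes.
Premise 2: All cats are athletes.
Conclusion: All teachers are cats.
Fallacy: undistributed middle. athletes is predicate in both.
Counterexample: teachers and cats could be disjoint subsets of athletes.

Invalid


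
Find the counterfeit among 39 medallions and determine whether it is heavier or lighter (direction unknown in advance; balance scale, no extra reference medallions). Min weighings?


Let n = 39. 78 possibilities (n medallions × lighter/heavier); each weighing has 3 outcomes.
Bound for k weighings: say the first weighing puts j medallions on each pan. If it tips, the 2j weighed medallions remain suspects (each with a known direction) and k-1 weighings give 3^(k-1) outcomes; 3^(k-1) is odd, so 2j ≤ 3^(k-1) - 1. If it balances, the n - 2j unweighed medallions remain with direction unknown: 2(n - 2j) ≤ 3^(k-1) - 1 by the same parity argument. Adding, n ≤ (3^(k-1) - 1) + (3^(k-1) - 1)/2 = (3^k - 3)/2, and the classical three-group strategy achieves this (3 medallions in 2 weighings, 12 in 3, 39 in 4, 120 in 5).
So we need the smallest k with (3^k - 3)/2 ≥ 39.
k = 3: (3^3 - 3)/2 = 12 < 39 ✗
k = 4: (3^4 - 3)/2 = 39 ≥ 39 ✓

4


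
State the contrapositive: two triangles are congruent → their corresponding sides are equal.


Original: If two triangles are congruent, then their corresponding sides are equal
Contrapositive: If ¬Q, then ¬P
Negate Q: not (their corresponding sides are equal)
Negate P: not (two triangles are congruent)

If not (their corresponding sides are equal), then not (two triangles are congruent).


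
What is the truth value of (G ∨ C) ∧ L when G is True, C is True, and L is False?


G = True, C = True, L = False
Step 1: G ∨ C = True OR True = True
Step 2: True ∧ L = True AND False = False
OR is true when at least one operand is true; AND requires both.

False


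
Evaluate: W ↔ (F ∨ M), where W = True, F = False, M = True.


W = True, F = False, M = True
Step 1: F ∨ M = False OR True = True
Step 2: W ↔ (True): true when both sides have same truth value.
Result: True ↔ True = True

True


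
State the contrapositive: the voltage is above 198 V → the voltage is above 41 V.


Original: If the voltage is above 198 V, then the voltage is above 41 V
Contrapositive: If ¬Q, then ¬P
Negate Q: not (the voltage is above 41 V)
Negate P: not (the voltage is above 198 V)

If not (the voltage is above 41 V), then not (the voltage is above 198 V).
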